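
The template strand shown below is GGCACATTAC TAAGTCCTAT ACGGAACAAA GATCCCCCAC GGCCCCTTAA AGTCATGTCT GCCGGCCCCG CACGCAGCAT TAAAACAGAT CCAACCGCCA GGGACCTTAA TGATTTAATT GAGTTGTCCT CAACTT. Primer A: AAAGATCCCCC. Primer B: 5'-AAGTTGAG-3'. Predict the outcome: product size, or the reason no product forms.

Yes — a 109 bp product.

Primer A (AAAGATCCCCC) matches the top strand at positions 28–38; it acts as a forward primer.
Primer B's reverse complement is CTCAACTT, matching the top strand at positions 129–136; it acts as a reverse primer.
The 3' ends face each other across positions 28–136, giving a 109 bp product.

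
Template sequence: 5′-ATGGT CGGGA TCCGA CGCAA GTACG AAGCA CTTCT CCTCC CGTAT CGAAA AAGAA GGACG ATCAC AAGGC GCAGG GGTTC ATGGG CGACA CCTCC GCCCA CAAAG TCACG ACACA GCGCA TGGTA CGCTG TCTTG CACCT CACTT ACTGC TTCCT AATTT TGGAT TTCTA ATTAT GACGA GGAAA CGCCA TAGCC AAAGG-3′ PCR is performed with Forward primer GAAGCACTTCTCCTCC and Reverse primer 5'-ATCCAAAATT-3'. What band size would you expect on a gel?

The forward primer matches the template at positions 25–40.
The reverse primer's reverse complement is AATTTTGGAT, which matches the template at positions 156–165.
Product length = (reverse-primer end) − (forward-primer start) + 1 = 165 − 25 + 1 = 141 bp.

141 bp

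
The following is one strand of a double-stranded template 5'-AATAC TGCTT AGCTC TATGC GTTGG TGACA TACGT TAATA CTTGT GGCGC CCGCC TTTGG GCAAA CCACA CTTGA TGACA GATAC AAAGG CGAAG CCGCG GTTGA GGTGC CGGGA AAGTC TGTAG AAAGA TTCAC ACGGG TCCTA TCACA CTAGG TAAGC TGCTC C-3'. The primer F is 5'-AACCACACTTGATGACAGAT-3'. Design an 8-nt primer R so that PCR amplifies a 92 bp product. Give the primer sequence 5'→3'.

5'-CCTAGTGT-3'

The forward primer binds at positions 64–83, so a 92 bp product ends at position 64 + 92 − 1 = 155.
The reverse primer anneals to the top strand over positions 148–155, i.e. to ACACTAGG.
Its sequence written 5'→3' is the reverse complement: CCTAGTGT.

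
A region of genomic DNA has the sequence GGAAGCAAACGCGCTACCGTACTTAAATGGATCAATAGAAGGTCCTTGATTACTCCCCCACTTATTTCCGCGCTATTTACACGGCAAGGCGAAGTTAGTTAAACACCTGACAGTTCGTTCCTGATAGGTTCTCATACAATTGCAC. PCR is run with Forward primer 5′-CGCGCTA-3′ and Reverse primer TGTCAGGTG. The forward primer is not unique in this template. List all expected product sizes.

103 bp, 44 bp

The forward primer CGCGCTA matches the top strand at positions 10–16, 69–75.
The reverse primer's reverse complement is CACCTGACA, matching at positions 104–112.
Each forward site pairs with the reverse site to give a product ending at position 112: sizes 103, 44 bp.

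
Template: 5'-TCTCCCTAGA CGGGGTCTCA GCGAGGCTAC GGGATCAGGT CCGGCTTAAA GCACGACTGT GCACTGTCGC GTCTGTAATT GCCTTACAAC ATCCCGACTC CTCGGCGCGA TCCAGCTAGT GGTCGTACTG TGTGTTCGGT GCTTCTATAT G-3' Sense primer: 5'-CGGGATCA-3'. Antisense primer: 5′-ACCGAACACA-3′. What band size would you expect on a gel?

Scanning the template, CGGGATCA occurs at positions 30–37; this primer anneals to the bottom strand there with its 3' end pointing downstream.
Taking the reverse complement of ACCGAACACA gives TGTGTTCGGT, found at positions 131–140 on the template; the primer anneals here to the top strand with its 3' end pointing upstream.
Product length = (reverse-primer end) − (forward-primer start) + 1 = 140 − 30 + 1 = 111 bp.

111 bp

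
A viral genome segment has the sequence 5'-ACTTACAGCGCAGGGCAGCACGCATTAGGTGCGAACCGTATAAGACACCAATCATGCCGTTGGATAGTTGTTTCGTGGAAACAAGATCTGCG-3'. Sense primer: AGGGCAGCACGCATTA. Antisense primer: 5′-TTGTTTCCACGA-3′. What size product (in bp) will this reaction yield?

The forward primer matches the template at positions 12–27.
Taking the reverse complement of TTGTTTCCACGA gives TCGTGGAAACAA, found at positions 73–84 on the template; the primer anneals here to the top strand with its 3' end pointing upstream.
The product runs from position 12 to position 84, so its length is 84 − 12 + 1 = 73 bp.

73 bp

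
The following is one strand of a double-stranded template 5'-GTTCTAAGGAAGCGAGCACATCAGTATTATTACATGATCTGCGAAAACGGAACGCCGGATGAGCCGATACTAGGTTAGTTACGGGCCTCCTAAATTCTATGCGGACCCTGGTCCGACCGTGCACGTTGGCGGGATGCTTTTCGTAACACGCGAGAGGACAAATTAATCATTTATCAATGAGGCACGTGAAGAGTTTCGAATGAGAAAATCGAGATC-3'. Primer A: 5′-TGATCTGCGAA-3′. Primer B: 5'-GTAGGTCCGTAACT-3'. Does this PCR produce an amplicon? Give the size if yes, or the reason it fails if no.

Primer B (GTAGGTCCGTAACT) does not match the top strand, and its reverse complement AGTTACGGACCTAC does not match either.
With no annealing site for primer B, no amplification occurs.

No product — primer B has no binding site in the template.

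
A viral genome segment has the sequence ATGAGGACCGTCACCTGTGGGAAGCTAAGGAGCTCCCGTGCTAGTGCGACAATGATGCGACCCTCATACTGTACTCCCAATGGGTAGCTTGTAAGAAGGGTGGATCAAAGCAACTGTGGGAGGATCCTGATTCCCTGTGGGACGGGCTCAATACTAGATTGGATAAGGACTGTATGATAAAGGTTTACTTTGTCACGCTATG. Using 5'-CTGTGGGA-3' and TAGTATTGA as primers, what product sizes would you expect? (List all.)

142 bp, 43 bp, 22 bp

The forward primer CTGTGGGA matches the top strand at positions 15–22, 114–121, 135–142.
The reverse primer's reverse complement is TCAATACTA, matching at positions 148–156.
Each forward site pairs with the reverse site to give a product ending at position 156: sizes 142, 43, 22 bp.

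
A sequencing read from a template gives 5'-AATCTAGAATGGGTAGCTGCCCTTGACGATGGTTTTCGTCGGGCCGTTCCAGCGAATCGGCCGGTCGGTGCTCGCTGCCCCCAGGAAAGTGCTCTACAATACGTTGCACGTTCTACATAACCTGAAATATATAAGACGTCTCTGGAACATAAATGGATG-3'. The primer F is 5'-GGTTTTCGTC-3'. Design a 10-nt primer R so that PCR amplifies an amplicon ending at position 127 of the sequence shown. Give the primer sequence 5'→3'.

The forward primer binds at positions 31–40; the product's 3' end on the top strand is position 127.
The reverse primer anneals to the top strand over positions 118–127, i.e. to TAACCTGAAA.
Its sequence written 5'→3' is the reverse complement: TTTCAGGTTA.

5'-TTTCAGGTTA-3'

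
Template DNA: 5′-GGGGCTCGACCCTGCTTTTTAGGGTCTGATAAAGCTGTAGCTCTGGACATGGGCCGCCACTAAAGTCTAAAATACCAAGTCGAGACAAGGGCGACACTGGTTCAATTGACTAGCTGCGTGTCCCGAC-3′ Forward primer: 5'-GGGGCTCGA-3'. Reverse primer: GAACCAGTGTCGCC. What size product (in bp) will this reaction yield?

The forward primer matches the template at positions 1–9.
Reverse complement of the reverse primer: GGCGACACTGGTTC. This occurs on the top strand at positions 90–103.
Amplicon spans positions 1–103: 103 bp.

103 bp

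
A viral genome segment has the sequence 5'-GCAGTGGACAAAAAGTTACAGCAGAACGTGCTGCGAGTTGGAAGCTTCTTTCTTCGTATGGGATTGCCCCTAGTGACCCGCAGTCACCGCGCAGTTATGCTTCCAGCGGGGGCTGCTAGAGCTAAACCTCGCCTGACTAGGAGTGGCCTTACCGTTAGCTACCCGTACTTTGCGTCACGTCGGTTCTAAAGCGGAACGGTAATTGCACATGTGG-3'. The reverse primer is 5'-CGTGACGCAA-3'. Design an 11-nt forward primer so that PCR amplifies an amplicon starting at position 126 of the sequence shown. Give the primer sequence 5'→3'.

The reverse primer's reverse complement TTGCGTCACG matches the template at positions 170–179; the product starts at position 126.
The forward primer is identical to the top strand over positions 126–136: ACCTCGCCTGA.

5'-ACCTCGCCTGA-3'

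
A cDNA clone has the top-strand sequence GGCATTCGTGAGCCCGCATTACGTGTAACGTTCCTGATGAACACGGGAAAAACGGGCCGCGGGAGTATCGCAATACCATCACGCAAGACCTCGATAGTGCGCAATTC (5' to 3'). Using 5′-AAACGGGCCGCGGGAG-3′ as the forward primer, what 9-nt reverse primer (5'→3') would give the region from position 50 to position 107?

The product's 3' end on the top strand is position 107.
The reverse primer anneals to the top strand over positions 99–107, i.e. to GCGCAATTC.
Its sequence written 5'→3' is the reverse complement: GAATTGCGC.

5'-GAATTGCGC-3'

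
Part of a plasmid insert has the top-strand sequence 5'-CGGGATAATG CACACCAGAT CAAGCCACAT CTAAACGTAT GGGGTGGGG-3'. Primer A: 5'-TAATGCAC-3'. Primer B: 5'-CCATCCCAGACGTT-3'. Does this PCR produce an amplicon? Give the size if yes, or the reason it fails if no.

No product — primer B has no binding site in the template.

Primer B (CCATCCCAGACGTT) does not match the top strand, and its reverse complement AACGTCTGGGATGG does not match either.
With no annealing site for primer B, no amplification occurs.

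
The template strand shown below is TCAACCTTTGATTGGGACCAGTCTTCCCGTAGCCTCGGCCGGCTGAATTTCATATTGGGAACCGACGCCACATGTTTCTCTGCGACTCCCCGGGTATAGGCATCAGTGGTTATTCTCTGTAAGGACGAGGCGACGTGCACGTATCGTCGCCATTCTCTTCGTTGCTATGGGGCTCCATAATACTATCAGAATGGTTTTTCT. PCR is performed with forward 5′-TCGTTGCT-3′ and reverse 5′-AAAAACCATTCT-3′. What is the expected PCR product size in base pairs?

Forward primer TCGTTGCT is found on the top strand at positions 159–166.
Reverse complement of the reverse primer: AGAATGGTTTTT. This occurs on the top strand at positions 188–199.
The product runs from position 159 to position 199, so its length is 199 − 159 + 1 = 41 bp.

41 bp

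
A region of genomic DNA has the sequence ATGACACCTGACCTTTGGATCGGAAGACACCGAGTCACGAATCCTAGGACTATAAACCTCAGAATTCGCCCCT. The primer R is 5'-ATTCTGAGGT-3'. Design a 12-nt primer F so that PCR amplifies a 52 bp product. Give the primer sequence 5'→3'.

The reverse primer's reverse complement ACCTCAGAAT matches the template at positions 56–65, so the product ends at position 65.
A 52 bp product then starts at position 65 − 52 + 1 = 14.
The forward primer is identical to the top strand there: TTTGGATCGGAA.

5'-TTTGGATCGGAA-3'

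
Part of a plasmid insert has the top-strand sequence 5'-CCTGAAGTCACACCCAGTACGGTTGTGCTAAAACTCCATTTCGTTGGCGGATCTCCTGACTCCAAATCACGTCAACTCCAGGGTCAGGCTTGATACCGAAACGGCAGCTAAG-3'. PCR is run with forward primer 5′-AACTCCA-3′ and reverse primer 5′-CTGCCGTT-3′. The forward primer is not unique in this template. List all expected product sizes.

76 bp, 34 bp

The forward primer AACTCCA matches the top strand at positions 32–38, 74–80.
The reverse primer's reverse complement is AACGGCAG, matching at positions 100–107.
Each forward site pairs with the reverse site to give a product ending at position 107: sizes 76, 34 bp.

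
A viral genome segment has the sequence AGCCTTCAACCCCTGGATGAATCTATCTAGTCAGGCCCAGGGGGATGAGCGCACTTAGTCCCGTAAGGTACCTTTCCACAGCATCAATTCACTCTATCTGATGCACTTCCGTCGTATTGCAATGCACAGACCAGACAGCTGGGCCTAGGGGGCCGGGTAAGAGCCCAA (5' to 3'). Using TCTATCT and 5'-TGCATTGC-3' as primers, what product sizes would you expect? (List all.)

The forward primer TCTATCT matches the top strand at positions 22–28, 93–99.
The reverse primer's reverse complement is GCAATGCA, matching at positions 119–126.
Each forward site pairs with the reverse site to give a product ending at position 126: sizes 105, 34 bp.

105 bp, 34 bp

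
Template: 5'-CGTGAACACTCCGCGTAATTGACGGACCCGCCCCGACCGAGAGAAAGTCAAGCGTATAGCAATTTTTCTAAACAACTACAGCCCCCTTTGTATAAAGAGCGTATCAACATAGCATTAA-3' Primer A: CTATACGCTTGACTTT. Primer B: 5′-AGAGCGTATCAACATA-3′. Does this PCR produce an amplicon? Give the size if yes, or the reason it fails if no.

Primer A (CTATACGCTTGACTTT) has reverse complement AAAGTCAAGCGTATAG, which matches the top strand at positions 44–59; primer A anneals to the top strand there with its 3' end pointing upstream toward position 44.
Primer B (AGAGCGTATCAACATA) matches the top strand directly at positions 96–111; it anneals to the bottom strand with its 3' end pointing downstream toward position 111.
The 3' ends diverge (primer A extends toward position 1, primer B toward position 118), so the primers never converge on a shared product.

No product — the primers' 3' ends point away from each other.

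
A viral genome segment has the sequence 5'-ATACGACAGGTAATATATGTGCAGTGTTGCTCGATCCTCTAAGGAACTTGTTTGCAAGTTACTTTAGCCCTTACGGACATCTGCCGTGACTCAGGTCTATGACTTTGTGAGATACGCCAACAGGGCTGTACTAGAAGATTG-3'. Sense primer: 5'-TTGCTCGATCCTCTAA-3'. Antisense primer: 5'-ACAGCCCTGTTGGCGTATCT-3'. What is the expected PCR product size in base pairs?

103 bp

Forward primer TTGCTCGATCCTCTAA is found on the top strand at positions 27–42.
Taking the reverse complement of ACAGCCCTGTTGGCGTATCT gives AGATACGCCAACAGGGCTGT, found at positions 110–129 on the template; the primer anneals here to the top strand with its 3' end pointing upstream.
The product runs from position 27 to position 129, so its length is 129 − 27 + 1 = 103 bp.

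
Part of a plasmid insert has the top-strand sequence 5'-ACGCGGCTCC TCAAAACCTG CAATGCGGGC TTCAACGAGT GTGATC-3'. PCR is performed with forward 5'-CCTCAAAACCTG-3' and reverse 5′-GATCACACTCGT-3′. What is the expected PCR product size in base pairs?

38 bp

The forward primer matches the template at positions 9–20.
Reverse complement of the reverse primer: ACGAGTGTGATC. This occurs on the top strand at positions 35–46.
Amplicon spans positions 9–46: 38 bp.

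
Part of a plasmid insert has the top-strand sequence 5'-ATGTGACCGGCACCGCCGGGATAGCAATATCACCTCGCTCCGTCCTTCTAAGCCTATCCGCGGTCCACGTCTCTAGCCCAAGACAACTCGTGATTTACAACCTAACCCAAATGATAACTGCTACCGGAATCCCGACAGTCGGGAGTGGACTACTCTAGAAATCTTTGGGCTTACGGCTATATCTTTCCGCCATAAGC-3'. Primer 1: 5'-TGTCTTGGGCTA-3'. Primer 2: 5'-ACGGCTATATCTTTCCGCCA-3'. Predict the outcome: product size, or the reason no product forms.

No product — the primers' 3' ends point away from each other.

Primer 1 (TGTCTTGGGCTA) has reverse complement TAGCCCAAGACA, which matches the top strand at positions 74–85; primer 1 anneals to the top strand there with its 3' end pointing upstream toward position 74.
Primer 2 (ACGGCTATATCTTTCCGCCA) matches the top strand directly at positions 173–192; it anneals to the bottom strand with its 3' end pointing downstream toward position 192.
The 3' ends diverge (primer 1 extends toward position 1, primer 2 toward position 197), so the primers never converge on a shared product.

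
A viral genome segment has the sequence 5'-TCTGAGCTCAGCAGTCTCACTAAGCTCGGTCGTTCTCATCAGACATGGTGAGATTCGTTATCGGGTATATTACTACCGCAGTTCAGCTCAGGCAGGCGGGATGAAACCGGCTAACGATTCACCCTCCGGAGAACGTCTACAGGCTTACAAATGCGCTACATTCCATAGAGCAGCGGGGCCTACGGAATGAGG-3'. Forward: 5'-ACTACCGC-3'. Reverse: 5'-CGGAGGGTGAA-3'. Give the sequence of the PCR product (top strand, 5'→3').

5'-ACTACCGCAGTTCAGCTCAGGCAGGCGGGATGAAACCGGCTAACGATTCACCCTCCG-3'

Forward primer ACTACCGC is found on the top strand at positions 72–79.
Taking the reverse complement of CGGAGGGTGAA gives TTCACCCTCCG, found at positions 118–128 on the template; the primer anneals here to the top strand with its 3' end pointing upstream.
The product is the template from position 72 through 128 (57 bp).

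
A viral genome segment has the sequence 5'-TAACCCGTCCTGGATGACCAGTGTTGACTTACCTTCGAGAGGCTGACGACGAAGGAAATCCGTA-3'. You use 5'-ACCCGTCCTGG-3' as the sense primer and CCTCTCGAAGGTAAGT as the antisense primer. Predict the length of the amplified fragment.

40 bp

Forward primer ACCCGTCCTGG is found on the top strand at positions 3–13.
The reverse primer's reverse complement is ACTTACCTTCGAGAGG, which matches the template at positions 27–42.
Product length = (reverse-primer end) − (forward-primer start) + 1 = 42 − 3 + 1 = 40 bp.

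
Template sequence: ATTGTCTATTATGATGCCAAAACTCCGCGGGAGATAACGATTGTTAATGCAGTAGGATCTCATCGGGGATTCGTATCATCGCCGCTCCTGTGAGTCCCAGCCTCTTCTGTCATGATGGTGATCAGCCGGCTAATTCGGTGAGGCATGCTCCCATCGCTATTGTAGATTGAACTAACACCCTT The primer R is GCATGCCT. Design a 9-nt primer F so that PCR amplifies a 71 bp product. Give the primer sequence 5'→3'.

5'-ATCGCCGCT-3'

The reverse primer's reverse complement AGGCATGC matches the template at positions 141–148, so the product ends at position 148.
A 71 bp product then starts at position 148 − 71 + 1 = 78.
The forward primer is identical to the top strand there: ATCGCCGCT.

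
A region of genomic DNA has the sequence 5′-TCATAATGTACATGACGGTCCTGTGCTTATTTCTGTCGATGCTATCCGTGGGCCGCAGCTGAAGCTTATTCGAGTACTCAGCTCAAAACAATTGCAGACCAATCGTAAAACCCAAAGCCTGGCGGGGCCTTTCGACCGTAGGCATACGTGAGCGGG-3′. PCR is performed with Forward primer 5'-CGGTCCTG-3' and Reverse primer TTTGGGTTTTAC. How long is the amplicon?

101 bp

Scanning the template, CGGTCCTG occurs at positions 16–23; this primer anneals to the bottom strand there with its 3' end pointing downstream.
Reverse complement of the reverse primer: GTAAAACCCAAA. This occurs on the top strand at positions 105–116.
Product length = (reverse-primer end) − (forward-primer start) + 1 = 116 − 16 + 1 = 101 bp.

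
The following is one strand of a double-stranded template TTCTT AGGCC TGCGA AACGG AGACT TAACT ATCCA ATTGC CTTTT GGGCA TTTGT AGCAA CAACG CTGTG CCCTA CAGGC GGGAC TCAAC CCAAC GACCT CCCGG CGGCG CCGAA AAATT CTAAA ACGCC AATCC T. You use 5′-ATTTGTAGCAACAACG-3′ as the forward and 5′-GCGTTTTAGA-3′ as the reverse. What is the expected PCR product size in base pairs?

80 bp

Forward primer ATTTGTAGCAACAACG is found on the top strand at positions 50–65.
Taking the reverse complement of GCGTTTTAGA gives TCTAAAACGC, found at positions 120–129 on the template; the primer anneals here to the top strand with its 3' end pointing upstream.
The product runs from position 50 to position 129, so its length is 129 − 50 + 1 = 80 bp.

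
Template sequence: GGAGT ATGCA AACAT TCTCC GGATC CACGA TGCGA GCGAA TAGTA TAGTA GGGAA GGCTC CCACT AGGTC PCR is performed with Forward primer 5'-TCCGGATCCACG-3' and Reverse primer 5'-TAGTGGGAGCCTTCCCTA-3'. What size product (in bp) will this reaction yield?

Scanning the template, TCCGGATCCACG occurs at positions 18–29; this primer anneals to the bottom strand there with its 3' end pointing downstream.
Taking the reverse complement of TAGTGGGAGCCTTCCCTA gives TAGGGAAGGCTCCCACTA, found at positions 49–66 on the template; the primer anneals here to the top strand with its 3' end pointing upstream.
The product runs from position 18 to position 66, so its length is 66 − 18 + 1 = 49 bp.

49 bp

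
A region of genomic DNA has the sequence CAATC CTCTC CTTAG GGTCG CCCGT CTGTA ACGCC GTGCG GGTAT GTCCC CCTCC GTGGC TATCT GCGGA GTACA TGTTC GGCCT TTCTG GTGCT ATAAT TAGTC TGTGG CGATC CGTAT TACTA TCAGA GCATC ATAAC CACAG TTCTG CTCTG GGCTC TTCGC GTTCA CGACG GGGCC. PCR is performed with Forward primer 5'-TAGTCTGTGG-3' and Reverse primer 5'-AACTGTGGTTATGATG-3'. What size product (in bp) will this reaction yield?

Forward primer TAGTCTGTGG is found on the top strand at positions 101–110.
Reverse complement of the reverse primer: CATCATAACCACAGTT. This occurs on the top strand at positions 132–147.
Amplicon spans positions 101–147: 47 bp.

47 bp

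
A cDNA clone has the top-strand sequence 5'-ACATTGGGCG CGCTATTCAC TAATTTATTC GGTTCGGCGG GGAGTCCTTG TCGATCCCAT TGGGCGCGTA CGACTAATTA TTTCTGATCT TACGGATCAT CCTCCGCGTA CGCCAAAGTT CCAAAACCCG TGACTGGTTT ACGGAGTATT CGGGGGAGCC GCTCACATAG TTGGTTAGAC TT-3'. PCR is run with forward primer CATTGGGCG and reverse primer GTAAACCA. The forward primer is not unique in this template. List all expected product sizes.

The forward primer CATTGGGCG matches the top strand at positions 2–10, 58–66.
The reverse primer's reverse complement is TGGTTTAC, matching at positions 135–142.
Each forward site pairs with the reverse site to give a product ending at position 142: sizes 141, 85 bp.

141 bp, 85 bp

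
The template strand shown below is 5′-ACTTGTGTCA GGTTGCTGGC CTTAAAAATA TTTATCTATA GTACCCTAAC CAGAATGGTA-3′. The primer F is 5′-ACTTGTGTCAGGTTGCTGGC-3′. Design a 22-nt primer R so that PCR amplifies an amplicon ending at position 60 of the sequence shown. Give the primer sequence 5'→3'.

5'-TACCATTCTGGTTAGGGTACTA-3'

The forward primer binds at positions 1–20; the product's 3' end on the top strand is position 60.
The reverse primer anneals to the top strand over positions 39–60, i.e. to TAGTACCCTAACCAGAATGGTA.
Its sequence written 5'→3' is the reverse complement: TACCATTCTGGTTAGGGTACTA.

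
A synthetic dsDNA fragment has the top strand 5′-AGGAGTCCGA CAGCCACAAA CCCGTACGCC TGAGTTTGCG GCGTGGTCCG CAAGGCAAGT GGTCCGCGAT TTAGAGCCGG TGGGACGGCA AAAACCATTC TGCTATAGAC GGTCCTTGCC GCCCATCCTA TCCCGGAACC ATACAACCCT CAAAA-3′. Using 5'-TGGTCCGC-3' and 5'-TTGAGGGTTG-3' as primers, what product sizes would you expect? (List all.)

The forward primer TGGTCCGC matches the top strand at positions 44–51, 60–67.
The reverse primer's reverse complement is CAACCCTCAA, matching at positions 144–153.
Each forward site pairs with the reverse site to give a product ending at position 153: sizes 110, 94 bp.

110 bp, 94 bp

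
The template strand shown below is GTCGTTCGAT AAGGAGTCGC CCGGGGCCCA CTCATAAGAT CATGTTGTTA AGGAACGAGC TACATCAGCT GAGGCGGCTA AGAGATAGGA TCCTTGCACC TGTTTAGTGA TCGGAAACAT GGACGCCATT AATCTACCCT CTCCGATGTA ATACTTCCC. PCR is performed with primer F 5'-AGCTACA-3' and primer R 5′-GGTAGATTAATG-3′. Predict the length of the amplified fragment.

Forward primer AGCTACA is found on the top strand at positions 58–64.
Reverse complement of the reverse primer: CATTAATCTACC. This occurs on the top strand at positions 127–138.
Product length = (reverse-primer end) − (forward-primer start) + 1 = 138 − 58 + 1 = 81 bp.

81 bp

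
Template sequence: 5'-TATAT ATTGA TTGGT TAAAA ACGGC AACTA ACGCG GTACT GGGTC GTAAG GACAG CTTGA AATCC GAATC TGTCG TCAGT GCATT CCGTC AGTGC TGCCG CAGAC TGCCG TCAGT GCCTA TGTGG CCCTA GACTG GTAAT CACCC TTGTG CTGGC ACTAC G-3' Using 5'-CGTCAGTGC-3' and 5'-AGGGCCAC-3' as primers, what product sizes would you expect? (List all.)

The forward primer CGTCAGTGC matches the top strand at positions 74–82, 87–95, 109–117.
The reverse primer's reverse complement is GTGGCCCT, matching at positions 122–129.
Each forward site pairs with the reverse site to give a product ending at position 129: sizes 56, 43, 21 bp.

56 bp, 43 bp, 21 bp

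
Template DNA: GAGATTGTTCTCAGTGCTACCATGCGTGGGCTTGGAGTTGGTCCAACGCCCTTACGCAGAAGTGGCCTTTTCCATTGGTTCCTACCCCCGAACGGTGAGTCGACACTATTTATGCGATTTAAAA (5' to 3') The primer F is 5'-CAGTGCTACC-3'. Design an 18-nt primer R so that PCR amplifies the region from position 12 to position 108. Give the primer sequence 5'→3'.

5'-TAGTGTCGACTCACCGTT-3'

The product's 3' end on the top strand is position 108.
The reverse primer anneals to the top strand over positions 91–108, i.e. to AACGGTGAGTCGACACTA.
Its sequence written 5'→3' is the reverse complement: TAGTGTCGACTCACCGTT.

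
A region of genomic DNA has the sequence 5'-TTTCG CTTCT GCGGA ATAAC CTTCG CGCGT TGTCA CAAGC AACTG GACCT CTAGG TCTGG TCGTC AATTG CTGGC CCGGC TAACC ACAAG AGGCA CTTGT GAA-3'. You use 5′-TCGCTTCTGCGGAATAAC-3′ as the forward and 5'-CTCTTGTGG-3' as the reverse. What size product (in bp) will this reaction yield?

90 bp

Forward primer TCGCTTCTGCGGAATAAC is found on the top strand at positions 3–20.
The reverse primer's reverse complement is CCACAAGAG, which matches the template at positions 84–92.
Amplicon spans positions 3–92: 90 bp.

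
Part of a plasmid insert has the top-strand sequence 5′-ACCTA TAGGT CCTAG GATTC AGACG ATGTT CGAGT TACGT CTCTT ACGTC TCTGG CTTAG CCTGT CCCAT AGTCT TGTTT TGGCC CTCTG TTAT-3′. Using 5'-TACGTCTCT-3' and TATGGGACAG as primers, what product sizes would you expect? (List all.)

36 bp, 27 bp

The forward primer TACGTCTCT matches the top strand at positions 36–44, 45–53.
The reverse primer's reverse complement is CTGTCCCATA, matching at positions 62–71.
Each forward site pairs with the reverse site to give a product ending at position 71: sizes 36, 27 bp.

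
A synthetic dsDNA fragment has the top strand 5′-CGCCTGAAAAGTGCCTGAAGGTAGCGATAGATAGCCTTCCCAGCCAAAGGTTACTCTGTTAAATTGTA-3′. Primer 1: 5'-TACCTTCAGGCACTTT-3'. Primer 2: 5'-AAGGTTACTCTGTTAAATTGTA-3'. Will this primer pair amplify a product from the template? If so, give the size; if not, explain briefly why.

No product — the primers' 3' ends point away from each other.

Primer 1 (TACCTTCAGGCACTTT) has reverse complement AAAGTGCCTGAAGGTA, which matches the top strand at positions 8–23; primer 1 anneals to the top strand there with its 3' end pointing upstream toward position 8.
Primer 2 (AAGGTTACTCTGTTAAATTGTA) matches the top strand directly at positions 47–68; it anneals to the bottom strand with its 3' end pointing downstream toward position 68.
The 3' ends diverge (primer 1 extends toward position 1, primer 2 toward position 68), so the primers never converge on a shared product.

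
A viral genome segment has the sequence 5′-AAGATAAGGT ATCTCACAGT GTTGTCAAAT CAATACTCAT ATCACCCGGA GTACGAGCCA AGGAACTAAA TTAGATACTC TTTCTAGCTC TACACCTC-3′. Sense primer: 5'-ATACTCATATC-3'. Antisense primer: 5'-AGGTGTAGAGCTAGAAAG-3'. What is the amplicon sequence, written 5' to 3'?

Scanning the template, ATACTCATATC occurs at positions 33–43; this primer anneals to the bottom strand there with its 3' end pointing downstream.
Taking the reverse complement of AGGTGTAGAGCTAGAAAG gives CTTTCTAGCTCTACACCT, found at positions 80–97 on the template; the primer anneals here to the top strand with its 3' end pointing upstream.
The product is the template from position 33 through 97 (65 bp).

5'-ATACTCATATCACCCGGAGTACGAGCCAAGGAACTAAATTAGATACTCTTTCTAGCTCTACACCT-3'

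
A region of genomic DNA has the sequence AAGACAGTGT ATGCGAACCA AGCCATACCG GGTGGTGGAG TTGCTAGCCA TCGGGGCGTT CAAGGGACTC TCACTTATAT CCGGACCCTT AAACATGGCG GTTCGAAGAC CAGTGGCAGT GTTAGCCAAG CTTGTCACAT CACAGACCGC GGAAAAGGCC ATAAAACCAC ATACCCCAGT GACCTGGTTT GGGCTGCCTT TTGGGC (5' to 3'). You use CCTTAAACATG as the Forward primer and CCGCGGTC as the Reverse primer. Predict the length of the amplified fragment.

66 bp

Forward primer CCTTAAACATG is found on the top strand at positions 87–97.
Reverse complement of the reverse primer: GACCGCGG. This occurs on the top strand at positions 145–152.
Amplicon spans positions 87–152: 66 bp.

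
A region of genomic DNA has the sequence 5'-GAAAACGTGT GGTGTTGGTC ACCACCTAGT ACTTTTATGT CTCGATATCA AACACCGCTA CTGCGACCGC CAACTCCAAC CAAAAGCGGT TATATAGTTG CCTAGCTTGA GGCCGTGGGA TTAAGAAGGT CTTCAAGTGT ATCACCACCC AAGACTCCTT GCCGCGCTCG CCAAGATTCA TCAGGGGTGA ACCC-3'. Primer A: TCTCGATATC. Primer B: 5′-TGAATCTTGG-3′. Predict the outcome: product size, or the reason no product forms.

Yes — a 141 bp product.

Primer A (TCTCGATATC) matches the top strand at positions 40–49; it acts as a forward primer.
Primer B's reverse complement is CCAAGATTCA, matching the top strand at positions 171–180; it acts as a reverse primer.
The 3' ends face each other across positions 40–180, giving a 141 bp product.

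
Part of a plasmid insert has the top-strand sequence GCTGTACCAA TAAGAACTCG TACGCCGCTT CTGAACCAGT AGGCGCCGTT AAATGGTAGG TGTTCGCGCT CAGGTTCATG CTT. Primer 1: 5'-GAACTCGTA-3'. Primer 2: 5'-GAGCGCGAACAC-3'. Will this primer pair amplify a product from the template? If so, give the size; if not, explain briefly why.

Primer 1 (GAACTCGTA) matches the top strand at positions 14–22; it acts as a forward primer.
Primer 2's reverse complement is GTGTTCGCGCTC, matching the top strand at positions 60–71; it acts as a reverse primer.
The 3' ends face each other across positions 14–71, giving a 58 bp product.

Yes — a 58 bp product.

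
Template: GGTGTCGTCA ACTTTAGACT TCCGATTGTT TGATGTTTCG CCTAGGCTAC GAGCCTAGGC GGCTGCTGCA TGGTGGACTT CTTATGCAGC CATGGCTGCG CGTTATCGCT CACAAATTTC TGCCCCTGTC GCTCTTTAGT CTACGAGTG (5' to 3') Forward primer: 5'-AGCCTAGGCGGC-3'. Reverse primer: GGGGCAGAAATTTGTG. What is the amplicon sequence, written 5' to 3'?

Scanning the template, AGCCTAGGCGGC occurs at positions 52–63; this primer anneals to the bottom strand there with its 3' end pointing downstream.
Taking the reverse complement of GGGGCAGAAATTTGTG gives CACAAATTTCTGCCCC, found at positions 111–126 on the template; the primer anneals here to the top strand with its 3' end pointing upstream.
The product is the template from position 52 through 126 (75 bp).

5'-AGCCTAGGCGGCTGCTGCATGGTGGACTTCTTATGCAGCCATGGCTGCGCGTTATCGCTCACAAATTTCTGCCCC-3'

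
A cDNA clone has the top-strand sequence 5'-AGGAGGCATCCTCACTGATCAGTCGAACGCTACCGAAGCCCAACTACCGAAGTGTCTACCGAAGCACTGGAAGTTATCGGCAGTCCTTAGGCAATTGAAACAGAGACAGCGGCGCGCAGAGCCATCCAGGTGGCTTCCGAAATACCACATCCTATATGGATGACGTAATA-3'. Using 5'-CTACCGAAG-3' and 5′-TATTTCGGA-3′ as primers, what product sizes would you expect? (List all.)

The forward primer CTACCGAAG matches the top strand at positions 30–38, 44–52, 56–64.
The reverse primer's reverse complement is TCCGAAATA, matching at positions 136–144.
Each forward site pairs with the reverse site to give a product ending at position 144: sizes 115, 101, 89 bp.

115 bp, 101 bp, 89 bp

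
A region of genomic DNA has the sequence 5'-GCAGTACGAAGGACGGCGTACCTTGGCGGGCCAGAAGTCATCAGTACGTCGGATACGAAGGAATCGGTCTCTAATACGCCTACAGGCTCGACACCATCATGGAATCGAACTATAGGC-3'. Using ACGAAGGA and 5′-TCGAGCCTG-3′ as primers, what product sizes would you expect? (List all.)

86 bp, 37 bp

The forward primer ACGAAGGA matches the top strand at positions 6–13, 55–62.
The reverse primer's reverse complement is CAGGCTCGA, matching at positions 83–91.
Each forward site pairs with the reverse site to give a product ending at position 91: sizes 86, 37 bp.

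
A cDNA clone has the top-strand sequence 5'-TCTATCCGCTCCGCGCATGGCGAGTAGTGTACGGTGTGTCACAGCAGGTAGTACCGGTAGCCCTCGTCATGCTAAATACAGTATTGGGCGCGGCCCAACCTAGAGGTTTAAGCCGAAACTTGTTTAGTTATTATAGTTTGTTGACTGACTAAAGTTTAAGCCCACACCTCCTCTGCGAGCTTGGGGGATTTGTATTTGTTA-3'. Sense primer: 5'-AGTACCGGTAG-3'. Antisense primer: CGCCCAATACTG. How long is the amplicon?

Scanning the template, AGTACCGGTAG occurs at positions 50–60; this primer anneals to the bottom strand there with its 3' end pointing downstream.
The reverse primer's reverse complement is CAGTATTGGGCG, which matches the template at positions 79–90.
Amplicon spans positions 50–90: 41 bp.

41 bp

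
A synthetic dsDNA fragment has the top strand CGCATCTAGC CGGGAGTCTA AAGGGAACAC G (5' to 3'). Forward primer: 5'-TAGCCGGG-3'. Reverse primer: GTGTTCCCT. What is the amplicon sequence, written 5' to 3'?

Scanning the template, TAGCCGGG occurs at positions 7–14; this primer anneals to the bottom strand there with its 3' end pointing downstream.
The reverse primer's reverse complement is AGGGAACAC, which matches the template at positions 22–30.
The product is the template from position 7 through 30 (24 bp).

5'-TAGCCGGGAGTCTAAAGGGAACAC-3'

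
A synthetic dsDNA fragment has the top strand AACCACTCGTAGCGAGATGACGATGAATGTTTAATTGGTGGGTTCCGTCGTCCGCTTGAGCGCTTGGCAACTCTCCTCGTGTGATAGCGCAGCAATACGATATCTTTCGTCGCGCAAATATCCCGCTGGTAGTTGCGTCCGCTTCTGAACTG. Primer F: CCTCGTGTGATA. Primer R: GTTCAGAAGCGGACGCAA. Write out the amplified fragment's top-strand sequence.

5'-CCTCGTGTGATAGCGCAGCAATACGATATCTTTCGTCGCGCAAATATCCCGCTGGTAGTTGCGTCCGCTTCTGAAC-3'

Forward primer CCTCGTGTGATA is found on the top strand at positions 75–86.
The reverse primer's reverse complement is TTGCGTCCGCTTCTGAAC, which matches the template at positions 133–150.
The product is the template from position 75 through 150 (76 bp).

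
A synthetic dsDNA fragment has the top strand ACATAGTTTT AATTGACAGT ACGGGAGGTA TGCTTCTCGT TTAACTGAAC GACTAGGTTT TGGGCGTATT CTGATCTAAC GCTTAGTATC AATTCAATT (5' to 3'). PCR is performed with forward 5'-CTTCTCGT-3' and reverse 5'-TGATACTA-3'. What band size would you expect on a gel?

Forward primer CTTCTCGT is found on the top strand at positions 33–40.
Reverse complement of the reverse primer: TAGTATCA. This occurs on the top strand at positions 84–91.
Amplicon spans positions 33–91: 59 bp.

59 bp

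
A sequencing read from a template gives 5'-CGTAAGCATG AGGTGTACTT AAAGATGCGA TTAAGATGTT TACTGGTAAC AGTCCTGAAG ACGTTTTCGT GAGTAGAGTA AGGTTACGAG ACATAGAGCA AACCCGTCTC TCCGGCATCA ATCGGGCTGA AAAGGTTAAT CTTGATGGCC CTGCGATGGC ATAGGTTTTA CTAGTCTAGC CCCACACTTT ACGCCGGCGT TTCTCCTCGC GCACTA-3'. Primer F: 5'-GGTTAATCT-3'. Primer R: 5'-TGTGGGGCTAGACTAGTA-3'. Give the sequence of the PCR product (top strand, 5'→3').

5'-GGTTAATCTTGATGGCCCTGCGATGGCATAGGTTTTACTAGTCTAGCCCCACA-3'

The forward primer matches the template at positions 134–142.
The reverse primer's reverse complement is TACTAGTCTAGCCCCACA, which matches the template at positions 169–186.
The product is the template from position 134 through 186 (53 bp).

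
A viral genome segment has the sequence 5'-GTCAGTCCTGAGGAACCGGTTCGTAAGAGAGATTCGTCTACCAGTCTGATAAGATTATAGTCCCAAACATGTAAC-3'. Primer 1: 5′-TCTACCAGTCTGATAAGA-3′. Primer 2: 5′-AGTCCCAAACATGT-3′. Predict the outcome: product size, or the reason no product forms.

Primer 1 (TCTACCAGTCTGATAAGA) matches the top strand at positions 37–54 (3' end points downstream).
Primer 2 (AGTCCCAAACATGT) also matches the top strand directly, at positions 59–72 — its reverse complement ACATGTTTGGGACT is not present.
Both primers anneal to the bottom strand with 3' ends pointing the same way, so neither can prime synthesis back toward the other.

No product — both primers anneal to the same strand and extend in the same direction.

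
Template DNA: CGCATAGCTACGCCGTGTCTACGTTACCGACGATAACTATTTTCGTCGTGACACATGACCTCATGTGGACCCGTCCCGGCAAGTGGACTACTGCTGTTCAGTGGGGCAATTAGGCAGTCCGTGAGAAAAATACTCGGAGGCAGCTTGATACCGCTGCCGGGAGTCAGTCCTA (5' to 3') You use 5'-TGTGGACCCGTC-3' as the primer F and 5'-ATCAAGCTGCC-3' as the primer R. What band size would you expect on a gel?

The forward primer matches the template at positions 64–75.
Taking the reverse complement of ATCAAGCTGCC gives GGCAGCTTGAT, found at positions 139–149 on the template; the primer anneals here to the top strand with its 3' end pointing upstream.
The product runs from position 64 to position 149, so its length is 149 − 64 + 1 = 86 bp.

86 bp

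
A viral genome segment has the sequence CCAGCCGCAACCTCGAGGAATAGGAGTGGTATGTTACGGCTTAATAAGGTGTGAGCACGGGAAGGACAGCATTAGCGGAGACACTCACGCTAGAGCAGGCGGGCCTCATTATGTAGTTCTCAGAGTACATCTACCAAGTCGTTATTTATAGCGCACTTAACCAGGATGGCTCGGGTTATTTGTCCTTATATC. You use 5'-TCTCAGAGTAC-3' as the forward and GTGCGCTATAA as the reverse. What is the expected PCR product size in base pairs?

39 bp

Forward primer TCTCAGAGTAC is found on the top strand at positions 118–128.
The reverse primer's reverse complement is TTATAGCGCAC, which matches the template at positions 146–156.
The product runs from position 118 to position 156, so its length is 156 − 118 + 1 = 39 bp.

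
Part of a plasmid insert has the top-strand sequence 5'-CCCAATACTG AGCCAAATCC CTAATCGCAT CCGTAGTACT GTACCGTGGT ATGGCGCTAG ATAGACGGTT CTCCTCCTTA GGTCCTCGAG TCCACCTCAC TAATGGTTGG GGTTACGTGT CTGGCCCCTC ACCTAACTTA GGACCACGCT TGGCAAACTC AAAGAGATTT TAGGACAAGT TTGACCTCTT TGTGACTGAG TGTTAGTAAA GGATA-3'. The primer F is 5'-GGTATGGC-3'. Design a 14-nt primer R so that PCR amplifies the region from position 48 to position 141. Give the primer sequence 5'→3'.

5'-CTAAGTTAGGTGAG-3'

The product's 3' end on the top strand is position 141.
The reverse primer anneals to the top strand over positions 128–141, i.e. to CTCACCTAACTTAG.
Its sequence written 5'→3' is the reverse complement: CTAAGTTAGGTGAG.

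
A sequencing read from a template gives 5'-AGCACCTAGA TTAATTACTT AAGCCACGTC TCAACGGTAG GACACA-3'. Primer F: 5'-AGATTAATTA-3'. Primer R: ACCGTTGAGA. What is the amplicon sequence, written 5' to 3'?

Forward primer AGATTAATTA is found on the top strand at positions 8–17.
Reverse complement of the reverse primer: TCTCAACGGT. This occurs on the top strand at positions 29–38.
The product is the template from position 8 through 38 (31 bp).

5'-AGATTAATTACTTAAGCCACGTCTCAACGGT-3'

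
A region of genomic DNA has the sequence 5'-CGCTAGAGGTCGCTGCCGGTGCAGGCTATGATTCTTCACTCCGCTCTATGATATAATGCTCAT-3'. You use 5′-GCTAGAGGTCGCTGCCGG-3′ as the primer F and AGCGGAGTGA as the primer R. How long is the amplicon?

44 bp

The forward primer matches the template at positions 2–19.
Taking the reverse complement of AGCGGAGTGA gives TCACTCCGCT, found at positions 36–45 on the template; the primer anneals here to the top strand with its 3' end pointing upstream.
Product length = (reverse-primer end) − (forward-primer start) + 1 = 45 − 2 + 1 = 44 bp.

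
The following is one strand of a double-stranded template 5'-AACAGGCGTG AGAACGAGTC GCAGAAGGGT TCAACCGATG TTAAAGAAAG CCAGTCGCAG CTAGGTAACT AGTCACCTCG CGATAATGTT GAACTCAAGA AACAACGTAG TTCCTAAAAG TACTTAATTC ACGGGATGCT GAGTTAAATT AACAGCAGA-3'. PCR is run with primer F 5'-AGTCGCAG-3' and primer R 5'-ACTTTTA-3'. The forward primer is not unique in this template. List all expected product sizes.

105 bp, 69 bp

The forward primer AGTCGCAG matches the top strand at positions 17–24, 53–60.
The reverse primer's reverse complement is TAAAAGT, matching at positions 115–121.
Each forward site pairs with the reverse site to give a product ending at position 121: sizes 105, 69 bp.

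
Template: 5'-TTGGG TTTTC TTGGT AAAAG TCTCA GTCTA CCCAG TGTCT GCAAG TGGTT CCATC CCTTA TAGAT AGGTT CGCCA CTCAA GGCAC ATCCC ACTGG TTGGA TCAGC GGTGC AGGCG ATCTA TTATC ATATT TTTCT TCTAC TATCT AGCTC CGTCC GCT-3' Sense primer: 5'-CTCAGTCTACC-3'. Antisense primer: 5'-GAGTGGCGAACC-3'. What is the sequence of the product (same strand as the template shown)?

5'-CTCAGTCTACCCAGTGTCTGCAAGTGGTTCCATCCCTTATAGATAGGTTCGCCACTC-3'

Scanning the template, CTCAGTCTACC occurs at positions 22–32; this primer anneals to the bottom strand there with its 3' end pointing downstream.
Taking the reverse complement of GAGTGGCGAACC gives GGTTCGCCACTC, found at positions 67–78 on the template; the primer anneals here to the top strand with its 3' end pointing upstream.
The product is the template from position 22 through 78 (57 bp).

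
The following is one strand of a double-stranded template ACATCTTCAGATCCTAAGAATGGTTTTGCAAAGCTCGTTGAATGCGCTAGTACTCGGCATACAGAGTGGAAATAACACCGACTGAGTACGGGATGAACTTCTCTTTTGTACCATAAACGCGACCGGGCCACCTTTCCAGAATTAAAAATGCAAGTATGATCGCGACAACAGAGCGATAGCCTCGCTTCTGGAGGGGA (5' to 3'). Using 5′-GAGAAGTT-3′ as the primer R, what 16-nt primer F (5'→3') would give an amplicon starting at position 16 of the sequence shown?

The reverse primer's reverse complement AACTTCTC matches the template at positions 96–103; the product starts at position 16.
The forward primer is identical to the top strand over positions 16–31: AAGAATGGTTTTGCAA.

5'-AAGAATGGTTTTGCAA-3'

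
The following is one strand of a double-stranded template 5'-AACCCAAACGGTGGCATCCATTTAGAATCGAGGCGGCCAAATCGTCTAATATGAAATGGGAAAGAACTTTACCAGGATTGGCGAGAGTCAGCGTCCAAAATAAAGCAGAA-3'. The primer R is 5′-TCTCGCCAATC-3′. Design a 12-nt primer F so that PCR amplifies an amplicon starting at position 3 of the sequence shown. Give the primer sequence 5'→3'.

5'-CCCAAACGGTGG-3'

The reverse primer's reverse complement GATTGGCGAGA matches the template at positions 76–86; the product starts at position 3.
The forward primer is identical to the top strand over positions 3–14: CCCAAACGGTGG.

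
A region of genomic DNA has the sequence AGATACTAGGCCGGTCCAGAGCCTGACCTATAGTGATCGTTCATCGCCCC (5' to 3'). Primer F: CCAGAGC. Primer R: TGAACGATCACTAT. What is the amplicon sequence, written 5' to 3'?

Scanning the template, CCAGAGC occurs at positions 16–22; this primer anneals to the bottom strand there with its 3' end pointing downstream.
Reverse complement of the reverse primer: ATAGTGATCGTTCA. This occurs on the top strand at positions 30–43.
The product is the template from position 16 through 43 (28 bp).

5'-CCAGAGCCTGACCTATAGTGATCGTTCA-3'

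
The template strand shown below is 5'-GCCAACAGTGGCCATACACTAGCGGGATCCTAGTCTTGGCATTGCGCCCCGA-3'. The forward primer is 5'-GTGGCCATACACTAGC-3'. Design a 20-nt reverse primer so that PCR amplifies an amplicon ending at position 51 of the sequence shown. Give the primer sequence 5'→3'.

5'-CGGGGCGCAATGCCAAGACT-3'

The forward primer binds at positions 8–23; the product's 3' end on the top strand is position 51.
The reverse primer anneals to the top strand over positions 32–51, i.e. to AGTCTTGGCATTGCGCCCCG.
Its sequence written 5'→3' is the reverse complement: CGGGGCGCAATGCCAAGACT.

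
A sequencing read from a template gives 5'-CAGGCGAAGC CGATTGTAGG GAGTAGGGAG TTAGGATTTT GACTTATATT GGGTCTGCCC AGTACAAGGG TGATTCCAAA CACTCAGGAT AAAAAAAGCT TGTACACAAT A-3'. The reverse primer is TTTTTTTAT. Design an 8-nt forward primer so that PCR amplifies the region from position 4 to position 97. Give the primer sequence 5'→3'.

The reverse primer's reverse complement ATAAAAAAA matches the template at positions 89–97; the product starts at position 4.
The forward primer is identical to the top strand over positions 4–11: GCGAAGCC.

5'-GCGAAGCC-3'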